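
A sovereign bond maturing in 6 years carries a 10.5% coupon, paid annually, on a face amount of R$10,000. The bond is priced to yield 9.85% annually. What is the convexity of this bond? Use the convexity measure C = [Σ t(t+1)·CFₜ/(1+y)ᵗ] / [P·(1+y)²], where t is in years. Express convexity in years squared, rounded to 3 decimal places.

25.373

With y = 0.0985:
  t   CF        PV=CF/(1+0.0985)^t    t·PV        t(t+1)·PV
  1     1,050.00       955.8489       955.8489       1,911.6978
  2     1,050.00       870.1401     1,740.2802       5,220.8405
  3     1,050.00       792.1166     2,376.3498       9,505.3992
  4     1,050.00       721.0893     2,884.3572      14,421.7861
  5     1,050.00       656.4309     3,282.1543      19,692.9259
  6    11,050.00     6,288.7150    37,732.2898     264,126.0283
  Σ                 10,284.3407    48,971.2802     314,878.6778
P = 10,284.3407.
Convexity = Σ t(t+1)·PV / [P·(1+y)²] = 314,878.6778 / (10,284.3407 × 1.206702) = 25.37270.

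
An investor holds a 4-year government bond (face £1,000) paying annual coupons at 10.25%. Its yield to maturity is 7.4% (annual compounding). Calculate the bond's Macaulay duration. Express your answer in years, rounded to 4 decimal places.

3.5010 years

Periodic yield y = 0.074. Discount each cash flow and weight by its year:
  t   CF        PV=CF/(1+0.074)^t    t·PV
  1       102.50        95.4376        95.4376
  2       102.50        88.8618       177.7237
  3       102.50        82.7391       248.2174
  4     1,102.50       828.6316     3,314.5263
  Σ                  1,095.6702     3,835.9050
Price P = Σ PV = 1,095.6702.
Macaulay duration = Σ(t·PV) / P = 3,835.9050 / 1,095.6702 = 3.50097 years.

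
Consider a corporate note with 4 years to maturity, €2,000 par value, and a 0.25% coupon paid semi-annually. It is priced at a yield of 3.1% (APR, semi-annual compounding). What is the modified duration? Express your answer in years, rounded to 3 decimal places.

3.921 years

Periodic yield y = 0.0155. First find Macaulay duration:
  t   CF        PV=CF/(1+0.0155)^t    t·PV
  1         2.50         2.4618         2.4618
  2         2.50         2.4243         4.8485
  3         2.50         2.3873         7.1618
  4         2.50         2.3508         9.4033
  5         2.50         2.3149        11.5747
  6         2.50         2.2796        13.6777
  7         2.50         2.2448        15.7137
  8     2,002.50     1,770.6515    14,165.2124
  Σ                  1,787.1151    14,230.0539
P = 1,787.1151; Macaulay duration = 14,230.0539 / 1,787.1151 = 7.96258 half-year periods = 3.98129 years.
Modified duration = D_Mac / (1 + y) = 3.98129 / 1.0155 = 3.92052 years.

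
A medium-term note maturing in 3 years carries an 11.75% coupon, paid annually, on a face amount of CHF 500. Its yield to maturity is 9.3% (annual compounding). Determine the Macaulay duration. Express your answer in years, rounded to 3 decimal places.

2.705 years

Periodic yield y = 0.093. Discount each cash flow and weight by its year:
  t   CF        PV=CF/(1+0.093)^t    t·PV
  1        58.75        53.7511        53.7511
  2        58.75        49.1776        98.3552
  3       558.75       427.9145     1,283.7436
  Σ                    530.8433     1,435.8500
Price P = Σ PV = 530.8433.
Macaulay duration = Σ(t·PV) / P = 1,435.8500 / 530.8433 = 2.70485 years.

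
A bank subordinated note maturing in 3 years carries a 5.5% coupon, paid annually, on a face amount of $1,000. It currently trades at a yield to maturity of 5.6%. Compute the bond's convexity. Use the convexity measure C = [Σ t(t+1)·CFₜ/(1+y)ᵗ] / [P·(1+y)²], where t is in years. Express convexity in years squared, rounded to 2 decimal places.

10.03

With y = 0.056:
  t   CF        PV=CF/(1+0.056)^t    t·PV        t(t+1)·PV
  1        55.00        52.0833        52.0833         104.1667
  2        55.00        49.3213        98.6427         295.9280
  3     1,055.00       895.9024     2,687.7072      10,750.8289
  Σ                    997.3071     2,838.4332      11,150.9236
P = 997.3071.
Convexity = Σ t(t+1)·PV / [P·(1+y)²] = 11,150.9236 / (997.3071 × 1.115136) = 10.02661.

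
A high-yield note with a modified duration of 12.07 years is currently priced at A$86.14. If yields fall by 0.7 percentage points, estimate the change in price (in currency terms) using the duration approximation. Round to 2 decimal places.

+A$7.28

Duration approximation: ΔP/P ≈ -D_mod · Δy = -12.07 × (-0.007) = +0.084490.
ΔP ≈ 86.14 × (+0.084490) = +7.2779686.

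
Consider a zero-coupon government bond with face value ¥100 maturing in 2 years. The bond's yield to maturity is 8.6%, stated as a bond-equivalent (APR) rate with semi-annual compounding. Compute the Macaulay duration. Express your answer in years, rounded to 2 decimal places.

A zero-coupon bond has a single cash flow at maturity, so its Macaulay duration equals its maturity: 2 years.
(Equivalently: 4 semi-annual periods ÷ 2 = 2 years.)

2.00 years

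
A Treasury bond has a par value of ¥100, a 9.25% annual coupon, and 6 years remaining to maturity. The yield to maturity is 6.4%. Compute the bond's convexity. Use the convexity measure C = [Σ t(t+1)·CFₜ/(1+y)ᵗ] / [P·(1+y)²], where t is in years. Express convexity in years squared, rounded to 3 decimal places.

With y = 0.064:
  t   CF        PV=CF/(1+0.064)^t    t·PV        t(t+1)·PV
  1         9.25         8.6936         8.6936          17.3872
  2         9.25         8.1707        16.3414          49.0241
  3         9.25         7.6792        23.0376          92.1506
  4         9.25         7.2173        28.8692         144.3462
  5         9.25         6.7832        33.9159         203.4955
  6       109.25        75.2960       451.7758       3,162.4303
  Σ                    113.8400       562.6335       3,668.8339
P = 113.8400.
Convexity = Σ t(t+1)·PV / [P·(1+y)²] = 3,668.8339 / (113.8400 × 1.132096) = 28.46755.

28.468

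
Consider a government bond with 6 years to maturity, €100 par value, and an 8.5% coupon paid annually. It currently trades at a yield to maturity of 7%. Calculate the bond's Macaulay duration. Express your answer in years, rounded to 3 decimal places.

4.980 years

Periodic yield y = 0.07. Discount each cash flow and weight by its year:
  t   CF        PV=CF/(1+0.07)^t    t·PV
  1         8.50         7.9439         7.9439
  2         8.50         7.4242        14.8485
  3         8.50         6.9385        20.8156
  4         8.50         6.4846        25.9384
  5         8.50         6.0604        30.3019
  6       108.50        72.2981       433.7888
  Σ                    107.1498       533.6371
Price P = Σ PV = 107.1498.
Macaulay duration = Σ(t·PV) / P = 533.6371 / 107.1498 = 4.98029 years.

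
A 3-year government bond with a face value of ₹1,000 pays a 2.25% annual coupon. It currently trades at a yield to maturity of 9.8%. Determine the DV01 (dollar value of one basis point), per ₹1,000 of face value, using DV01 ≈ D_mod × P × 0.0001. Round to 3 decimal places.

Periodic yield y = 0.098.
  t   CF        PV=CF/(1+0.098)^t    t·PV
  1        22.50        20.4918        20.4918
  2        22.50        18.6628        37.3257
  3     1,022.50       772.4250     2,317.2749
  Σ                    811.5796     2,375.0924
P = 811.5796; D_Mac = 2.92651 yrs; D_mod = 2.66531 yrs.
DV01 ≈ 2.66531 × 811.5796 × 0.0001 = 0.216311.

₹0.216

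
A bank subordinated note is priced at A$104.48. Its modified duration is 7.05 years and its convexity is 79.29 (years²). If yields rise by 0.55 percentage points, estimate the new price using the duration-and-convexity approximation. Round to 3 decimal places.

Duration effect: -D_mod·Δy = -7.05 × (+0.0055) = -0.038775
Convexity effect: ½·C·(Δy)² = 0.5 × 79.29 × (0.0055)² = +0.00119926125
ΔP/P ≈ -0.038775 + 0.00119926125 = -0.03757573875
New price ≈ 104.48 × (1 - 0.03757573875) = 100.5540868154.

A$100.554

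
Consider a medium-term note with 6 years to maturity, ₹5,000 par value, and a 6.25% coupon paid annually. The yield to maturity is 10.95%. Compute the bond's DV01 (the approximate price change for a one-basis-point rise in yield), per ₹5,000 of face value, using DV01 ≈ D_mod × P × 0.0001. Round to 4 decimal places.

Periodic yield y = 0.1095.
  t   CF        PV=CF/(1+0.1095)^t    t·PV
  1       312.50       281.6584       281.6584
  2       312.50       253.8607       507.7213
  3       312.50       228.8064       686.4191
  4       312.50       206.2248       824.8990
  5       312.50       185.8718       929.3590
  6     5,312.50     2,847.9680    17,087.8079
  Σ                  4,004.3900    20,317.8647
P = 4,004.3900; D_Mac = 5.07390 yrs; D_mod = 4.57314 yrs.
DV01 ≈ 4.57314 × 4,004.3900 × 0.0001 = 1.831263.

₹1.8313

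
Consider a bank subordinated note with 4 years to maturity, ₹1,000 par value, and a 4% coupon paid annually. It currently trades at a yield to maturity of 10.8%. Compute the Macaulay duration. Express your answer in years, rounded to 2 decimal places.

3.74 years

Periodic yield y = 0.108. Discount each cash flow and weight by its year:
  t   CF        PV=CF/(1+0.108)^t    t·PV
  1        40.00        36.1011        36.1011
  2        40.00        32.5822        65.1644
  3        40.00        29.4063        88.2190
  4     1,040.00       690.0400     2,760.1602
  Σ                    788.1297     2,949.6447
Price P = Σ PV = 788.1297.
Macaulay duration = Σ(t·PV) / P = 2,949.6447 / 788.1297 = 3.74259 years.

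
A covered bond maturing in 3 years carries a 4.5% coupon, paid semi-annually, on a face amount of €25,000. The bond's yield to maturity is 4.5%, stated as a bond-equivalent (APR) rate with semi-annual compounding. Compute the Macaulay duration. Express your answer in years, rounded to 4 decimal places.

2.8397 years

Periodic yield y = 0.0225. Discount each cash flow and weight by its period:
  t   CF        PV=CF/(1+0.0225)^t    t·PV
  1       562.50       550.1222       550.1222
  2       562.50       538.0169     1,076.0337
  3       562.50       526.1779     1,578.5336
  4       562.50       514.5994     2,058.3975
  5       562.50       503.2757     2,516.3784
  6    25,562.50    22,367.8080   134,206.8477
  Σ                 25,000.0000   141,986.3132
Price P = Σ PV = 25,000.0000.
Macaulay duration = Σ(t·PV) / P = 141,986.3132 / 25,000.0000 = 5.67945 half-year periods.
In years: 5.67945 / 2 = 2.83973 years.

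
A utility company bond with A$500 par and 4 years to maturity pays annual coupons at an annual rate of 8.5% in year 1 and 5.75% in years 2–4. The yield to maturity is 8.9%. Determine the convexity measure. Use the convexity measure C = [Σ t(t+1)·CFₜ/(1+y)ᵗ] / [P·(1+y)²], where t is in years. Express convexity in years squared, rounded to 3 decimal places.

14.635

With y = 0.089:
  t   CF        PV=CF/(1+0.089)^t    t·PV        t(t+1)·PV
  1        42.50        39.0266        39.0266          78.0533
  2        28.75        24.2428        48.4855         145.4566
  3        28.75        22.2615        66.7845         267.1379
  4       528.75       375.9576     1,503.8304       7,519.1519
  Σ                    461.4885     1,658.1270       8,009.7996
P = 461.4885.
Convexity = Σ t(t+1)·PV / [P·(1+y)²] = 8,009.7996 / (461.4885 × 1.185921) = 14.63541.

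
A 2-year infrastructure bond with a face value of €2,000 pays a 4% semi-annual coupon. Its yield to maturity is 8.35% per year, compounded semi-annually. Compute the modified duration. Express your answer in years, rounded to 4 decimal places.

Periodic yield y = 0.04175. First find Macaulay duration:
  t   CF        PV=CF/(1+0.04175)^t    t·PV
  1        40.00        38.3969        38.3969
  2        40.00        36.8581        73.7162
  3        40.00        35.3809       106.1428
  4     2,040.00     1,732.1126     6,928.4506
  Σ                  1,842.7486     7,146.7065
P = 1,842.7486; Macaulay duration = 7,146.7065 / 1,842.7486 = 3.87829 half-year periods = 1.93914 years.
Modified duration = D_Mac / (1 + y) = 1.93914 / 1.04175 = 1.86143 years.

1.8614 years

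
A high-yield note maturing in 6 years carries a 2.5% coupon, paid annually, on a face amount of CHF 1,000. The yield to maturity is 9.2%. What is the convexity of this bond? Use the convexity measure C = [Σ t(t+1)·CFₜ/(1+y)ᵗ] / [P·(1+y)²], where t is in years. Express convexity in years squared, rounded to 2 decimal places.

31.84

With y = 0.092:
  t   CF        PV=CF/(1+0.092)^t    t·PV        t(t+1)·PV
  1        25.00        22.8938        22.8938          45.7875
  2        25.00        20.9650        41.9300         125.7900
  3        25.00        19.1987        57.5961         230.3845
  4        25.00        17.5812        70.3250         351.6248
  5        25.00        16.1000        80.5002         483.0010
  6     1,025.00       604.4885     3,626.9309      25,388.5165
  Σ                    701.2272     3,900.1760      26,625.1044
P = 701.2272.
Convexity = Σ t(t+1)·PV / [P·(1+y)²] = 26,625.1044 / (701.2272 × 1.192464) = 31.84104.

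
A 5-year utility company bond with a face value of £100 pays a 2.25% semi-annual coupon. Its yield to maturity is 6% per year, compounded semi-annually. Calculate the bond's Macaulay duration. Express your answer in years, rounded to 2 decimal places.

4.73 years

Periodic yield y = 0.03. Discount each cash flow and weight by its period:
  t   CF        PV=CF/(1+0.03)^t    t·PV
  1        1.125         1.0922         1.0922
  2        1.125         1.0604         2.1208
  3        1.125         1.0295         3.0886
  4        1.125         0.9995         3.9982
  5        1.125         0.9704         4.8522
  6        1.125         0.9422         5.6530
  7        1.125         0.9147         6.4031
  8        1.125         0.8881         7.1047
  9        1.125         0.8622         7.7600
  10     101.125        75.2465       752.4650
  Σ                     84.0059       794.5378
Price P = Σ PV = 84.0059.
Macaulay duration = Σ(t·PV) / P = 794.5378 / 84.0059 = 9.45812 half-year periods.
In years: 9.45812 / 2 = 4.72906 years.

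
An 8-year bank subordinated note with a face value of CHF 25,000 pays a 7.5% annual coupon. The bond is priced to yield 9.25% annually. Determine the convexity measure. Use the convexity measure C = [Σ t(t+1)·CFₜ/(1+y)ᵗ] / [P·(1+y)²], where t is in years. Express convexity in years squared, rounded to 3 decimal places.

With y = 0.0925:
  t   CF        PV=CF/(1+0.0925)^t    t·PV        t(t+1)·PV
  1     1,875.00     1,716.2471     1,716.2471       3,432.4943
  2     1,875.00     1,570.9356     3,141.8712       9,425.6136
  3     1,875.00     1,437.9273     4,313.7820      17,255.1278
  4     1,875.00     1,316.1806     5,264.7225      26,323.6123
  5     1,875.00     1,204.7420     6,023.7099      36,142.2594
  6     1,875.00     1,102.7387     6,616.4319      46,315.0235
  7     1,875.00     1,009.3718     7,065.6024      56,524.8189
  8    26,875.00    13,242.7112   105,941.6896     953,475.2060
  Σ                 22,600.8543   140,084.0565   1,148,894.1557
P = 22,600.8543.
Convexity = Σ t(t+1)·PV / [P·(1+y)²] = 1,148,894.1557 / (22,600.8543 × 1.193556) = 42.59045.

42.590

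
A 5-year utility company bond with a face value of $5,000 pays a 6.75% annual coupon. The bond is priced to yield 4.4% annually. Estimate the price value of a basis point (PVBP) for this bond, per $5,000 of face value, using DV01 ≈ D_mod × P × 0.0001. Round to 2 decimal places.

$2.35

Periodic yield y = 0.044.
  t   CF        PV=CF/(1+0.044)^t    t·PV
  1       337.50       323.2759       323.2759
  2       337.50       309.6512       619.3024
  3       337.50       296.6008       889.8023
  4       337.50       284.1004     1,136.4014
  5     5,337.50     4,303.6346    21,518.1732
  Σ                  5,517.2628    24,486.9553
P = 5,517.2628; D_Mac = 4.43824 yrs; D_mod = 4.25119 yrs.
DV01 ≈ 4.25119 × 5,517.2628 × 0.0001 = 2.345494.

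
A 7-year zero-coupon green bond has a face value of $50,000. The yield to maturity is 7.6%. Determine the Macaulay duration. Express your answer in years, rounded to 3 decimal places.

7.000 years

A zero-coupon bond has a single cash flow at maturity, so its Macaulay duration equals its maturity: 7 years.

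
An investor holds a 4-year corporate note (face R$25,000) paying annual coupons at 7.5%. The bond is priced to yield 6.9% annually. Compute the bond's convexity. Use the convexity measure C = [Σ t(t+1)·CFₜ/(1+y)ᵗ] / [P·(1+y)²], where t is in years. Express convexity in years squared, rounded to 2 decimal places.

With y = 0.069:
  t   CF        PV=CF/(1+0.069)^t    t·PV        t(t+1)·PV
  1     1,875.00     1,753.9757     1,753.9757       3,507.9514
  2     1,875.00     1,640.7630     3,281.5261       9,844.5782
  3     1,875.00     1,534.8578     4,604.5735      18,418.2941
  4    26,875.00    20,579.6343    82,318.5370     411,592.6851
  Σ                 25,509.2308    91,958.6123     443,363.5086
P = 25,509.2308.
Convexity = Σ t(t+1)·PV / [P·(1+y)²] = 443,363.5086 / (25,509.2308 × 1.142761) = 15.20923.

15.21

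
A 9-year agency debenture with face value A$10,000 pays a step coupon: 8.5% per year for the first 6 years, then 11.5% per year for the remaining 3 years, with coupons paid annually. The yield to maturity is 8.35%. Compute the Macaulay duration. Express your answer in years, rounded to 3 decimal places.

6.709 years

Periodic yield y = 0.0835. Discount each cash flow and weight by its year:
  t   CF        PV=CF/(1+0.0835)^t    t·PV
  1       850.00       784.4947       784.4947
  2       850.00       724.0376     1,448.0751
  3       850.00       668.2396     2,004.7187
  4       850.00       616.7416     2,466.9665
  5       850.00       569.2124     2,846.0620
  6       850.00       525.3460     3,152.0760
  7     1,150.00       655.9873     4,591.9111
  8     1,150.00       605.4336     4,843.4688
  9    11,150.00     5,417.6959    48,759.2634
  Σ                 10,567.1887    70,897.0362
Price P = Σ PV = 10,567.1887.
Macaulay duration = Σ(t·PV) / P = 70,897.0362 / 10,567.1887 = 6.70917 years.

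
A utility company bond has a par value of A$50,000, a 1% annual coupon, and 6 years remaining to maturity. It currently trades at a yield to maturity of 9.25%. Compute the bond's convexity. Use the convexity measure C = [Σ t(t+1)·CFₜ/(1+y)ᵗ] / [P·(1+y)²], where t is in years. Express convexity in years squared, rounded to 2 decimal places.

33.69

With y = 0.0925:
  t   CF        PV=CF/(1+0.0925)^t    t·PV        t(t+1)·PV
  1       500.00       457.6659       457.6659         915.3318
  2       500.00       418.9162       837.8323       2,513.4970
  3       500.00       383.4473     1,150.3419       4,601.3674
  4       500.00       350.9815     1,403.9260       7,019.6299
  5       500.00       321.2645     1,606.3226       9,637.9358
  6    50,500.00    29,700.4278   178,202.5666   1,247,417.9659
  Σ                 31,632.7031   183,658.6553   1,272,105.7278
P = 31,632.7031.
Convexity = Σ t(t+1)·PV / [P·(1+y)²] = 1,272,105.7278 / (31,632.7031 × 1.193556) = 33.69334.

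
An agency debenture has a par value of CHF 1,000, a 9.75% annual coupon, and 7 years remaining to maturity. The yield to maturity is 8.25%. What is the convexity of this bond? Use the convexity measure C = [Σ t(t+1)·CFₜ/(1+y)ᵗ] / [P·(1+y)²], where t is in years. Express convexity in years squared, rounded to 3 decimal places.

With y = 0.0825:
  t   CF        PV=CF/(1+0.0825)^t    t·PV        t(t+1)·PV
  1        97.50        90.0693        90.0693         180.1386
  2        97.50        83.2049       166.4098         499.2293
  3        97.50        76.8636       230.5909         922.3636
  4        97.50        71.0057       284.0227       1,420.1133
  5        97.50        65.5941       327.9707       1,967.8244
  6        97.50        60.5951       363.5703       2,544.9923
  7     1,097.50       630.0996     4,410.6971      35,285.5768
  Σ                  1,077.4322     5,873.3308      42,820.2382
P = 1,077.4322.
Convexity = Σ t(t+1)·PV / [P·(1+y)²] = 42,820.2382 / (1,077.4322 × 1.171806) = 33.91590.

33.916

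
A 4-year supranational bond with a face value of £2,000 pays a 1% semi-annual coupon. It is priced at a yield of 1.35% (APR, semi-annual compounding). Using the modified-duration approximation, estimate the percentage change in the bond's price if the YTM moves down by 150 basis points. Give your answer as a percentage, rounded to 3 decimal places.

Periodic yield y = 0.00675. Modified duration first:
  t   CF        PV=CF/(1+0.00675)^t    t·PV
  1        10.00         9.9330         9.9330
  2        10.00         9.8664        19.7327
  3        10.00         9.8002        29.4006
  4        10.00         9.7345        38.9380
  5        10.00         9.6692        48.3461
  6        10.00         9.6044        57.6264
  7        10.00         9.5400        66.7800
  8     2,010.00     1,904.6841    15,237.4726
  Σ                  1,972.8317    15,508.2294
P = 1,972.8317; D_Mac = 7.86090 half-year periods = 3.93045 yrs; D_mod = 3.93045/(1+0.00675) = 3.90410 yrs.
ΔP/P ≈ -D_mod · Δy = -3.90410 × (-0.015) = +0.058561 = +5.8561%.

+5.856%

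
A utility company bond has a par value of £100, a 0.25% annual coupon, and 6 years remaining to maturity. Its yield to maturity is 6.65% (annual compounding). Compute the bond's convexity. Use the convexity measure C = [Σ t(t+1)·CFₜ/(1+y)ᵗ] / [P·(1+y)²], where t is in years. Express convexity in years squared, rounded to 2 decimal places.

With y = 0.0665:
  t   CF        PV=CF/(1+0.0665)^t    t·PV        t(t+1)·PV
  1         0.25         0.2344         0.2344           0.4688
  2         0.25         0.2198         0.4396           1.3188
  3         0.25         0.2061         0.6183           2.4731
  4         0.25         0.1932         0.7730           3.8648
  5         0.25         0.1812         0.9060           5.4357
  6       100.25        68.1270       408.7620       2,861.3337
  Σ                     69.1617       411.7331       2,874.8949
P = 69.1617.
Convexity = Σ t(t+1)·PV / [P·(1+y)²] = 2,874.8949 / (69.1617 × 1.137422) = 36.54555.

36.55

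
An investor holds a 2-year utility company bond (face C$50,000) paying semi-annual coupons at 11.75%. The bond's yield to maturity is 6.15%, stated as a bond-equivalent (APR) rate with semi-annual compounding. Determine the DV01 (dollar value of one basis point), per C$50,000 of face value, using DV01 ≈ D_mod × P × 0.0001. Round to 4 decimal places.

C$9.8965

Periodic yield y = 0.03075.
  t   CF        PV=CF/(1+0.03075)^t    t·PV
  1     2,937.50     2,849.8666     2,849.8666
  2     2,937.50     2,764.8475     5,529.6951
  3     2,937.50     2,682.3648     8,047.0945
  4    52,937.50    46,897.5391   187,590.1562
  Σ                 55,194.6180   204,016.8124
P = 55,194.6180; D_Mac = 3.69632 half-year periods = 1.84816 yrs; D_mod = 1.79302 yrs.
DV01 ≈ 1.79302 × 55,194.6180 × 0.0001 = 9.896523.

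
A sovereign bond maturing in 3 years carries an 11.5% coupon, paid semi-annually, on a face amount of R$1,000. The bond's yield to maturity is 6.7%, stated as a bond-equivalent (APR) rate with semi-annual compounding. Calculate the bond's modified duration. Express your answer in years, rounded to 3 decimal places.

Periodic yield y = 0.0335. First find Macaulay duration:
  t   CF        PV=CF/(1+0.0335)^t    t·PV
  1        57.50        55.6362        55.6362
  2        57.50        53.8328       107.6656
  3        57.50        52.0878       156.2635
  4        57.50        50.3995       201.5979
  5        57.50        48.7658       243.8290
  6     1,057.50       867.7957     5,206.7742
  Σ                  1,128.5178     5,971.7664
P = 1,128.5178; Macaulay duration = 5,971.7664 / 1,128.5178 = 5.29169 half-year periods = 2.64585 years.
Modified duration = D_Mac / (1 + y) = 2.64585 / 1.0335 = 2.56008 years.

2.560 years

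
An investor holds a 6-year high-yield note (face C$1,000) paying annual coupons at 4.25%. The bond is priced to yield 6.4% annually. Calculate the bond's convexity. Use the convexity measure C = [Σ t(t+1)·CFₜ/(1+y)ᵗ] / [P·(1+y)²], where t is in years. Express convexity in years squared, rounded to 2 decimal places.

With y = 0.064:
  t   CF        PV=CF/(1+0.064)^t    t·PV        t(t+1)·PV
  1        42.50        39.9436        39.9436          79.8872
  2        42.50        37.5410        75.0820         225.2459
  3        42.50        35.2829       105.8486         423.3946
  4        42.50        33.1606       132.6424         663.2121
  5        42.50        31.1660       155.8299         934.9794
  6     1,042.50       718.4992     4,310.9953      30,176.9669
  Σ                    895.5933     4,820.3418      32,503.6861
P = 895.5933.
Convexity = Σ t(t+1)·PV / [P·(1+y)²] = 32,503.6861 / (895.5933 × 1.132096) = 32.05816.

32.06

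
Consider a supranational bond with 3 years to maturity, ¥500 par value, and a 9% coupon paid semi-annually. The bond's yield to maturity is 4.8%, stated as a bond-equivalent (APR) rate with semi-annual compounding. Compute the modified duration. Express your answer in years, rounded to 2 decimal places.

2.65 years

Periodic yield y = 0.024. First find Macaulay duration:
  t   CF        PV=CF/(1+0.024)^t    t·PV
  1        22.50        21.9727        21.9727
  2        22.50        21.4577        42.9153
  3        22.50        20.9548        62.8643
  4        22.50        20.4636        81.8545
  5        22.50        19.9840        99.9201
  6       522.50       453.1965     2,719.1790
  Σ                    558.0292     3,028.7059
P = 558.0292; Macaulay duration = 3,028.7059 / 558.0292 = 5.42750 half-year periods = 2.71375 years.
Modified duration = D_Mac / (1 + y) = 2.71375 / 1.024 = 2.65015 years.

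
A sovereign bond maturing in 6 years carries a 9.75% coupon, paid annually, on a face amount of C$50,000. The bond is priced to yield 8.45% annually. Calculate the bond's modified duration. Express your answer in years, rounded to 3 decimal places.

4.474 years

Periodic yield y = 0.0845. First find Macaulay duration:
  t   CF        PV=CF/(1+0.0845)^t    t·PV
  1     4,875.00     4,495.1591     4,495.1591
  2     4,875.00     4,144.9138     8,289.8277
  3     4,875.00     3,821.9584    11,465.8751
  4     4,875.00     3,524.1663    14,096.6652
  5     4,875.00     3,249.5770    16,247.8852
  6    54,875.00    33,728.5130   202,371.0782
  Σ                 52,964.2876   256,966.4905
P = 52,964.2876; Macaulay duration = 256,966.4905 / 52,964.2876 = 4.85169 years.
Modified duration = D_Mac / (1 + y) = 4.85169 / 1.0845 = 4.47367 years.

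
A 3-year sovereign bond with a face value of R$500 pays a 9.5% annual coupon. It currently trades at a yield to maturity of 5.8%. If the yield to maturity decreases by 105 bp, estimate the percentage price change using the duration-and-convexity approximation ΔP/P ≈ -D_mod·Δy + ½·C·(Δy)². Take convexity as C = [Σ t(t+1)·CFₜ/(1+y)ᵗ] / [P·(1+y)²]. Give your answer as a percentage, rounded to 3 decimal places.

With y = 0.058:
  t   CF        PV=CF/(1+0.058)^t    t·PV        t(t+1)·PV
  1        47.50        44.8960        44.8960          89.7921
  2        47.50        42.4348        84.8696         254.6089
  3       547.50       462.3034     1,386.9103       5,547.6412
  Σ                    549.6343     1,516.6760       5,892.0421
P = 549.6343; D_Mac = 2.75943 yrs; D_mod = 2.60815 yrs; C = 9.57681.
Duration effect: -2.60815 × (-0.0105) = +0.027386
Convexity effect: 0.5 × 9.57681 × (-0.0105)² = +0.0005279
ΔP/P ≈ +0.027386 + 0.0005279 = +0.027914 = +2.7914%.

+2.791%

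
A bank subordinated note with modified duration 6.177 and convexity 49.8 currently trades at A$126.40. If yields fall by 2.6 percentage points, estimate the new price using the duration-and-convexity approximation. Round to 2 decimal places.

A$148.83

Duration effect: -D_mod·Δy = -6.177 × (-0.026) = +0.160602
Convexity effect: ½·C·(Δy)² = 0.5 × 49.8 × (-0.026)² = +0.0168324
ΔP/P ≈ +0.160602 + 0.0168324 = +0.1774344
New price ≈ 126.40 × (1 + 0.1774344) = 148.82770816.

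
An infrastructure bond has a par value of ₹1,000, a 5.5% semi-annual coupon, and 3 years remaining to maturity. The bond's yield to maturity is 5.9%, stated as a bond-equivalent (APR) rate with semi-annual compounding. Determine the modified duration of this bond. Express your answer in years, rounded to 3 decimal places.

2.725 years

Periodic yield y = 0.0295. First find Macaulay duration:
  t   CF        PV=CF/(1+0.0295)^t    t·PV
  1        27.50        26.7120        26.7120
  2        27.50        25.9466        51.8931
  3        27.50        25.2031        75.6092
  4        27.50        24.4809        97.9236
  5        27.50        23.7794       118.8970
  6     1,027.50       863.0257     5,178.1542
  Σ                    989.1476     5,549.1891
P = 989.1476; Macaulay duration = 5,549.1891 / 989.1476 = 5.61007 half-year periods = 2.80504 years.
Modified duration = D_Mac / (1 + y) = 2.80504 / 1.0295 = 2.72466 years.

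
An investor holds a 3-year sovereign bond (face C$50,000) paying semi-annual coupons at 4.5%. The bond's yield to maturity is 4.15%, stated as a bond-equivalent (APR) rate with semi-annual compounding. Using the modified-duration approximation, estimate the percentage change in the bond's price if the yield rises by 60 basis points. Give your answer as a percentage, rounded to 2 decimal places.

Periodic yield y = 0.02075. Modified duration first:
  t   CF        PV=CF/(1+0.02075)^t    t·PV
  1     1,125.00     1,102.1308     1,102.1308
  2     1,125.00     1,079.7265     2,159.4529
  3     1,125.00     1,057.7776     3,173.3327
  4     1,125.00     1,036.2749     4,145.0995
  5     1,125.00     1,015.2093     5,076.0464
  6    51,125.00    45,197.7681   271,186.6085
  Σ                 50,488.8871   286,842.6709
P = 50,488.8871; D_Mac = 5.68130 half-year periods = 2.84065 yrs; D_mod = 2.84065/(1+0.02075) = 2.78291 yrs.
ΔP/P ≈ -D_mod · Δy = -2.78291 × (+0.006) = -0.016697 = -1.6697%.

-1.67%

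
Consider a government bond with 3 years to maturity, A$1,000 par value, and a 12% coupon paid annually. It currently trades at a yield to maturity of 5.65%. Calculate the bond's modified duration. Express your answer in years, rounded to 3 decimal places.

Periodic yield y = 0.0565. First find Macaulay duration:
  t   CF        PV=CF/(1+0.0565)^t    t·PV
  1       120.00       113.5826       113.5826
  2       120.00       107.5084       215.0167
  3     1,120.00       949.7505     2,849.2514
  Σ                  1,170.8414     3,177.8507
P = 1,170.8414; Macaulay duration = 3,177.8507 / 1,170.8414 = 2.71416 years.
Modified duration = D_Mac / (1 + y) = 2.71416 / 1.0565 = 2.56901 years.

2.569 years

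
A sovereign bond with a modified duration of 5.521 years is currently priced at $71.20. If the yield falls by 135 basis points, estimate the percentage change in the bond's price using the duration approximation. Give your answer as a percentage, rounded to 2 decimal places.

Duration approximation: ΔP/P ≈ -D_mod · Δy = -5.521 × (-0.0135) = +0.0745335.
As a percentage: +7.45335%.

+7.45%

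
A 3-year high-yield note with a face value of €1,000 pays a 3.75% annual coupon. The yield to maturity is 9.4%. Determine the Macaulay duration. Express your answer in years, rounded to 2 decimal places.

Periodic yield y = 0.094. Discount each cash flow and weight by its year:
  t   CF        PV=CF/(1+0.094)^t    t·PV
  1        37.50        34.2779        34.2779
  2        37.50        31.3326        62.6652
  3     1,037.50       792.3848     2,377.1544
  Σ                    857.9953     2,474.0975
Price P = Σ PV = 857.9953.
Macaulay duration = Σ(t·PV) / P = 2,474.0975 / 857.9953 = 2.88358 years.

2.88 years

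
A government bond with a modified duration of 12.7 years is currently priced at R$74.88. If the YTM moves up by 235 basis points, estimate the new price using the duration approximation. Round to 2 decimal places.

Duration approximation: ΔP/P ≈ -D_mod · Δy = -12.7 × (+0.0235) = -0.298450.
New price ≈ 74.88 × (1 - 0.298450) = 52.532064.

R$52.53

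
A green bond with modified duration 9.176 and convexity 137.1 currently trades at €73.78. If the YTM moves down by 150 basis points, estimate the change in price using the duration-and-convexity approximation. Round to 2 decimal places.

Duration effect: -D_mod·Δy = -9.176 × (-0.015) = +0.137640
Convexity effect: ½·C·(Δy)² = 0.5 × 137.1 × (-0.015)² = +0.01542375
ΔP/P ≈ +0.137640 + 0.01542375 = +0.15306375
ΔP ≈ 73.78 × (+0.15306375) = +11.293043475.

+€11.29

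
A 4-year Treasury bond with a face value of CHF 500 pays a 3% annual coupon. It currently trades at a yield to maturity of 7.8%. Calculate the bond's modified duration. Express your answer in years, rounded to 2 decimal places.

3.53 years

Periodic yield y = 0.078. First find Macaulay duration:
  t   CF        PV=CF/(1+0.078)^t    t·PV
  1        15.00        13.9147        13.9147
  2        15.00        12.9078        25.8157
  3        15.00        11.9739        35.9216
  4       515.00       381.3574     1,525.4296
  Σ                    420.1538     1,601.0816
P = 420.1538; Macaulay duration = 1,601.0816 / 420.1538 = 3.81070 years.
Modified duration = D_Mac / (1 + y) = 3.81070 / 1.078 = 3.53498 years.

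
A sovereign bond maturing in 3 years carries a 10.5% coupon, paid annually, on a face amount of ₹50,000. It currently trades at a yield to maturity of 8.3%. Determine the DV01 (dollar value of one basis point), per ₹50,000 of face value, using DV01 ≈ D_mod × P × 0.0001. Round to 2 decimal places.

Periodic yield y = 0.083.
  t   CF        PV=CF/(1+0.083)^t    t·PV
  1     5,250.00     4,847.6454     4,847.6454
  2     5,250.00     4,476.1269     8,952.2538
  3    55,250.00    43,495.7589   130,487.2766
  Σ                 52,819.5312   144,287.1759
P = 52,819.5312; D_Mac = 2.73170 yrs; D_mod = 2.52235 yrs.
DV01 ≈ 2.52235 × 52,819.5312 × 0.0001 = 13.322916.

₹13.32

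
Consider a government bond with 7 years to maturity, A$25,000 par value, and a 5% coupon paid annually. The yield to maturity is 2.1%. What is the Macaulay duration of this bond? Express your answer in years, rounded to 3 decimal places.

6.163 years

Periodic yield y = 0.021. Discount each cash flow and weight by its year:
  t   CF        PV=CF/(1+0.021)^t    t·PV
  1     1,250.00     1,224.2899     1,224.2899
  2     1,250.00     1,199.1086     2,398.2173
  3     1,250.00     1,174.4453     3,523.3358
  4     1,250.00     1,150.2892     4,601.1568
  5     1,250.00     1,126.6300     5,633.1499
  6     1,250.00     1,103.4574     6,620.7442
  7    26,250.00    22,695.9890   158,871.9233
  Σ                 29,674.2094   182,872.8173
Price P = Σ PV = 29,674.2094.
Macaulay duration = Σ(t·PV) / P = 182,872.8173 / 29,674.2094 = 6.16269 years.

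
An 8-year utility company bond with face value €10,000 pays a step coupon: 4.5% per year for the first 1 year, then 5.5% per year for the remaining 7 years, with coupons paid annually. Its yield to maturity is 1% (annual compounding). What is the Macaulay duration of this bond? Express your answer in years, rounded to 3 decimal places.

6.932 years

Periodic yield y = 0.01. Discount each cash flow and weight by its year:
  t   CF        PV=CF/(1+0.01)^t    t·PV
  1       450.00       445.5446       445.5446
  2       550.00       539.1628     1,078.3257
  3       550.00       533.8246     1,601.4737
  4       550.00       528.5392     2,114.1568
  5       550.00       523.3061     2,616.5306
  6       550.00       518.1249     3,108.7493
  7       550.00       512.9949     3,590.9645
  8    10,550.00     9,742.7480    77,941.9840
  Σ                 13,344.2451    92,497.7291
Price P = Σ PV = 13,344.2451.
Macaulay duration = Σ(t·PV) / P = 92,497.7291 / 13,344.2451 = 6.93166 years.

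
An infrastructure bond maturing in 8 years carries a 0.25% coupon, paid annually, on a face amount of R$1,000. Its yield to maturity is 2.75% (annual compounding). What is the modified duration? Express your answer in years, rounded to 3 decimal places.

Periodic yield y = 0.0275. First find Macaulay duration:
  t   CF        PV=CF/(1+0.0275)^t    t·PV
  1         2.50         2.4331         2.4331
  2         2.50         2.3680         4.7359
  3         2.50         2.3046         6.9138
  4         2.50         2.2429         8.9717
  5         2.50         2.1829        10.9144
  6         2.50         2.1245        12.7468
  7         2.50         2.0676        14.4732
  8     1,002.50       806.9186     6,455.3490
  Σ                    822.6421     6,516.5379
P = 822.6421; Macaulay duration = 6,516.5379 / 822.6421 = 7.92147 years.
Modified duration = D_Mac / (1 + y) = 7.92147 / 1.0275 = 7.70946 years.

7.709 years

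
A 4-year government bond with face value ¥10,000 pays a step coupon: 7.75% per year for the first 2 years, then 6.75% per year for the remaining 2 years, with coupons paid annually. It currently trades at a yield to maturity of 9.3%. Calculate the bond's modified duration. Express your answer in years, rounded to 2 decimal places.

3.27 years

Periodic yield y = 0.093. First find Macaulay duration:
  t   CF        PV=CF/(1+0.093)^t    t·PV
  1       775.00       709.0576       709.0576
  2       775.00       648.7261     1,297.4522
  3       675.00       516.9437     1,550.8312
  4    10,675.00     7,479.7526    29,919.0106
  Σ                  9,354.4801    33,476.3517
P = 9,354.4801; Macaulay duration = 33,476.3517 / 9,354.4801 = 3.57864 years.
Modified duration = D_Mac / (1 + y) = 3.57864 / 1.093 = 3.27415 years.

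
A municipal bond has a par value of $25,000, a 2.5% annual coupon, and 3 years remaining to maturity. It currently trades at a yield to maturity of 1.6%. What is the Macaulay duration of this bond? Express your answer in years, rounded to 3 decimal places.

2.928 years

Periodic yield y = 0.016. Discount each cash flow and weight by its year:
  t   CF        PV=CF/(1+0.016)^t    t·PV
  1       625.00       615.1575       615.1575
  2       625.00       605.4700     1,210.9399
  3    25,625.00    24,433.3350    73,300.0051
  Σ                 25,653.9625    75,126.1025
Price P = Σ PV = 25,653.9625.
Macaulay duration = Σ(t·PV) / P = 75,126.1025 / 25,653.9625 = 2.92844 years.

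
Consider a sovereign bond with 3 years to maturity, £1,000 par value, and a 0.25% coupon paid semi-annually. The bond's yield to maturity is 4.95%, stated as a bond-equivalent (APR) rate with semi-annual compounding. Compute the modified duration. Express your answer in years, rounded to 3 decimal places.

Periodic yield y = 0.02475. First find Macaulay duration:
  t   CF        PV=CF/(1+0.02475)^t    t·PV
  1         1.25         1.2198         1.2198
  2         1.25         1.1903         2.3807
  3         1.25         1.1616         3.4848
  4         1.25         1.1335         4.5342
  5         1.25         1.1062         5.5308
  6     1,001.25       864.6393     5,187.8357
  Σ                    870.4508     5,204.9861
P = 870.4508; Macaulay duration = 5,204.9861 / 870.4508 = 5.97964 half-year periods = 2.98982 years.
Modified duration = D_Mac / (1 + y) = 2.98982 / 1.02475 = 2.91761 years.

2.918 years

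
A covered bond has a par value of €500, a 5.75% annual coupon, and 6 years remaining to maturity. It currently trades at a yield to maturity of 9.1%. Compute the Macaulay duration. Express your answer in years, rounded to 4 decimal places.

Periodic yield y = 0.091. Discount each cash flow and weight by its year:
  t   CF        PV=CF/(1+0.091)^t    t·PV
  1        28.75        26.3520        26.3520
  2        28.75        24.1540        48.3079
  3        28.75        22.1393        66.4179
  4        28.75        20.2927        81.1706
  5        28.75        18.6000        93.0002
  6       528.75       313.5464     1,881.2787
  Σ                    425.0844     2,196.5273
Price P = Σ PV = 425.0844.
Macaulay duration = Σ(t·PV) / P = 2,196.5273 / 425.0844 = 5.16727 years.

5.1673 years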